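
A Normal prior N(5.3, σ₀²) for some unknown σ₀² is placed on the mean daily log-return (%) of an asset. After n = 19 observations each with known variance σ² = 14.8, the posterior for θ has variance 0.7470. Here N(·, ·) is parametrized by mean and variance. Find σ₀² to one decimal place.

σ₀² = 18.2

Posterior precision equals prior precision plus data precision: 1/σ_n² = 1/σ₀² + n/σ².
So 1/σ₀² = 1/0.7470 − 19/14.8 = 1.338688 − 1.283784 = 0.054904.
Hence σ₀² = 1/0.054904 ≈ 18.2.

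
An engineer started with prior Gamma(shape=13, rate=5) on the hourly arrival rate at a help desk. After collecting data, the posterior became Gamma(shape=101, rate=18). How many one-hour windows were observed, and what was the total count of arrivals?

n = 13 one-hour windows with total 88 arrivals

Gamma–Poisson conjugacy: posterior shape = α + Σxᵢ, posterior rate = β + n.
Matching: Σxᵢ = 101 − 13 = 88 and n = 18 − 5 = 13.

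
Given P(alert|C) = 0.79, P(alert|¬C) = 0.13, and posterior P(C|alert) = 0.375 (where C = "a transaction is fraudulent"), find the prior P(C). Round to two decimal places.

Bayes' rule in odds form gives O(C|E) = O(C)·[P(E|C)/P(E|¬C)], hence O(C) = O(C|E)/LR.
Posterior odds = 0.375/(1−0.375) = 0.6000. LR = 0.79/0.13 = 6.0769.
Prior odds = 0.6000/6.0769 = 0.0987, so P(C) = 0.0987/(1+0.0987) ≈ 0.09.

P(C) = 0.09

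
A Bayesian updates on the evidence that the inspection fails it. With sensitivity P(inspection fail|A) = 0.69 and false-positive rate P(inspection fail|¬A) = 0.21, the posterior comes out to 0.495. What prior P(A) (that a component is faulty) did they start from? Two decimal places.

P(A) = 0.23

In odds form, posterior odds = prior odds × likelihood ratio, so prior odds = posterior odds ÷ LR.
Posterior odds = 0.495/(1−0.495) = 0.9802. LR = 0.69/0.21 = 3.2857.
Prior odds = 0.9802/3.2857 = 0.2983, so P(A) = 0.2983/(1+0.2983) ≈ 0.23.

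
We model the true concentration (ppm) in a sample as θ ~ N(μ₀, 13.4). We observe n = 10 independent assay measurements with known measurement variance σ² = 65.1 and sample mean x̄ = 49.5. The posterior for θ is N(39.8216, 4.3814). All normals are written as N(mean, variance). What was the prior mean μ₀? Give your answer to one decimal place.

μ₀ = 19.9

With known observation variance, the Normal–Normal posterior has precision τ_n = τ₀ + n/σ² and mean μ_n = (τ₀μ₀ + (n/σ²)x̄)/τ_n.
Here τ₀ = 1/13.4 = 0.074627 and τ_data = 10/65.1 = 0.153610, so τ_n = 0.228237.
Rearranging for μ₀: μ₀ = (μ_n·τ_n − τ_data·x̄)/τ₀ = (39.8216·0.228237 − 0.153610·49.5) / 0.074627 = 1.485068/0.074627 ≈ 19.9.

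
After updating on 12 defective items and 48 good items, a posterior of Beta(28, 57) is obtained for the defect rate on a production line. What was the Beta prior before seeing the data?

Under Beta–binomial conjugacy the posterior parameters are (a+s, b+f).
So a = 28 − 12 = 16 and b = 57 − 48 = 9.

Beta(16, 9)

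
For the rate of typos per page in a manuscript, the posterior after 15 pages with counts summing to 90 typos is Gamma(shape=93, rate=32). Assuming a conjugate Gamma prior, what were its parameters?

A Gamma(α, β) prior (rate parametrization) on a Poisson rate with n observations summing to S gives posterior Gamma(α+S, β+n).
So α = 93 − 90 = 3 and β = 32 − 15 = 17.

Gamma(shape=3, rate=17)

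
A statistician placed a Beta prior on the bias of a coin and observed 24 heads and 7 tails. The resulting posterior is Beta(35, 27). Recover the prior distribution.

Beta(11, 20)

Beta is conjugate to the binomial likelihood: posterior = Beta(a+s, b+f).
Subtract the data counts: 35−24=11, 27−7=20.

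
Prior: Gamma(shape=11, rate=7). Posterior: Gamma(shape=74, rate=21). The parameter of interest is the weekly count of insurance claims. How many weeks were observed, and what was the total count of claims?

A Gamma(α, β) prior (rate parametrization) on a Poisson rate with n observations summing to S gives posterior Gamma(α+S, β+n).
Matching: Σxᵢ = 74 − 11 = 63 and n = 21 − 7 = 14.

n = 14 weeks with total 63 claims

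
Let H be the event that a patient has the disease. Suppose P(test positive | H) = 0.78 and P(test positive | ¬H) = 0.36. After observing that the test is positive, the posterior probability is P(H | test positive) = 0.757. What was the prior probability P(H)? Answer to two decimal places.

P(H) = 0.59

Bayes' rule in odds form gives O(H|E) = O(H)·[P(E|H)/P(E|¬H)], hence O(H) = O(H|E)/LR.
Posterior odds = 0.757/(1−0.757) = 3.1152. LR = 0.78/0.36 = 2.1667.
Prior odds = 3.1152/2.1667 = 1.4378, so P(H) = 1.4378/(1+1.4378) ≈ 0.59.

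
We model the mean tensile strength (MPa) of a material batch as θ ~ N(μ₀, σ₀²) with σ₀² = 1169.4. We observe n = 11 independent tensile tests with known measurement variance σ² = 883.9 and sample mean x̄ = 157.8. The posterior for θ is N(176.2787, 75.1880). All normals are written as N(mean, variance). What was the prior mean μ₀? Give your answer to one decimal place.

With known observation variance, the Normal–Normal posterior has precision τ_n = τ₀ + n/σ² and mean μ_n = (τ₀μ₀ + (n/σ²)x̄)/τ_n.
Here τ₀ = 1/1169.4 = 0.000855 and τ_data = 11/883.9 = 0.012445, so τ_n = 0.013300.
Rearranging for μ₀: μ₀ = (μ_n·τ_n − τ_data·x̄)/τ₀ = (176.2787·0.013300 − 0.012445·157.8) / 0.000855 = 0.380686/0.000855 ≈ 445.2.

μ₀ = 445.2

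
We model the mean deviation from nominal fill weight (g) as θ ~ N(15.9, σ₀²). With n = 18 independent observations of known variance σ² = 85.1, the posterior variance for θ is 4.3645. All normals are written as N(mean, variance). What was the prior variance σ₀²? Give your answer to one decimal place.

Posterior precision equals prior precision plus data precision: 1/σ_n² = 1/σ₀² + n/σ².
So 1/σ₀² = 1/4.3645 − 18/85.1 = 0.229121 − 0.211516 = 0.017605.
Hence σ₀² = 1/0.017605 ≈ 56.8.

σ₀² = 56.8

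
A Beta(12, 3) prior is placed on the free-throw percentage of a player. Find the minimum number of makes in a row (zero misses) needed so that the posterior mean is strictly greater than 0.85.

After k makes and 0 misses the posterior is Beta(12+k, 3), with mean (12+k)/(12+3+k).
Set (12+k)/(15+k) > 0.85 and solve: k > (0.85·15 − 12)/(1 − 0.85) = 5.000.
The smallest integer exceeding 5.000 is 6, and checking k=6: (18)/(21) = 0.8571 > 0.85.

k = 6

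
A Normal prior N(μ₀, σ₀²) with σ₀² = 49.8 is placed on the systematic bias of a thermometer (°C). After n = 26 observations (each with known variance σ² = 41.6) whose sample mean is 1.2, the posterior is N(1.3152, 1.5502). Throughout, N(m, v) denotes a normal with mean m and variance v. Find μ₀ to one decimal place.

μ₀ = 4.9

With known observation variance, the Normal–Normal posterior has precision τ_n = τ₀ + n/σ² and mean μ_n = (τ₀μ₀ + (n/σ²)x̄)/τ_n.
Here τ₀ = 1/49.8 = 0.020080 and τ_data = 26/41.6 = 0.625000, so τ_n = 0.645080.
Rearranging for μ₀: μ₀ = (μ_n·τ_n − τ_data·x̄)/τ₀ = (1.3152·0.645080 − 0.625000·1.2) / 0.020080 = 0.098409/0.020080 ≈ 4.9.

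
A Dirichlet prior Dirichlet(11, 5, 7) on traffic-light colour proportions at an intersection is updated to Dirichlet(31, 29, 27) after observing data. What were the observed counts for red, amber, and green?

counts (20, 24, 20)

For a Dirichlet(α) prior with multinomial counts c, the posterior is Dirichlet(α + c) componentwise.
Counts are posterior − prior componentwise: 31−11=20, 29−5=24, 27−7=20.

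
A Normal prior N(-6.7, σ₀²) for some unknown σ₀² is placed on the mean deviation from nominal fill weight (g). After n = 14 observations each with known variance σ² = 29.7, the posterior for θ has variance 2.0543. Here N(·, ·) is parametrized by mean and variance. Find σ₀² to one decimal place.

For the Normal–Normal model with known σ², precisions add: τ_n = τ₀ + n/σ².
So 1/σ₀² = 1/2.0543 − 14/29.7 = 0.486784 − 0.471380 = 0.015404.
Hence σ₀² = 1/0.015404 ≈ 64.9.

σ₀² = 64.9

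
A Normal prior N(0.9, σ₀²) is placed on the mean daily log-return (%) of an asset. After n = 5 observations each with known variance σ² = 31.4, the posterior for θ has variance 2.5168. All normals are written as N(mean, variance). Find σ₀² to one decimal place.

Posterior precision equals prior precision plus data precision: 1/σ_n² = 1/σ₀² + n/σ².
So 1/σ₀² = 1/2.5168 − 5/31.4 = 0.397330 − 0.159236 = 0.238094.
Hence σ₀² = 1/0.238094 ≈ 4.2.

σ₀² = 4.2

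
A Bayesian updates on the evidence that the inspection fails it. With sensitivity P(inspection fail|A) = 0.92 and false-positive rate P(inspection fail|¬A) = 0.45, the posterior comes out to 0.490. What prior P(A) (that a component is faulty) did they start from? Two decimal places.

Bayes' rule in odds form gives O(A|E) = O(A)·[P(E|A)/P(E|¬A)], hence O(A) = O(A|E)/LR.
Posterior odds = 0.490/(1−0.490) = 0.9608. LR = 0.92/0.45 = 2.0444.
Prior odds = 0.9608/2.0444 = 0.4700, so P(A) = 0.4700/(1+0.4700) ≈ 0.32.

P(A) = 0.32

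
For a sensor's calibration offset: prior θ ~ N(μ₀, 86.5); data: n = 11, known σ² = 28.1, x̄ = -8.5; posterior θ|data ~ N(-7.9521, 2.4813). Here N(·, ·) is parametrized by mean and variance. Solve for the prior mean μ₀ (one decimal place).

With known observation variance, the Normal–Normal posterior has precision τ_n = τ₀ + n/σ² and mean μ_n = (τ₀μ₀ + (n/σ²)x̄)/τ_n.
Here τ₀ = 1/86.5 = 0.011561 and τ_data = 11/28.1 = 0.391459, so τ_n = 0.403020.
Rearranging for μ₀: μ₀ = (μ_n·τ_n − τ_data·x̄)/τ₀ = (-7.9521·0.403020 − 0.391459·-8.5) / 0.011561 = 0.122546/0.011561 ≈ 10.6.

μ₀ = 10.6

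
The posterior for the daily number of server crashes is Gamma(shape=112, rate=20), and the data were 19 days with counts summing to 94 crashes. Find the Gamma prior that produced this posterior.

A Gamma(α, β) prior (rate parametrization) on a Poisson rate with n observations summing to S gives posterior Gamma(α+S, β+n).
So α = 112 − 94 = 18 and β = 20 − 19 = 1.

Gamma(shape=18, rate=1)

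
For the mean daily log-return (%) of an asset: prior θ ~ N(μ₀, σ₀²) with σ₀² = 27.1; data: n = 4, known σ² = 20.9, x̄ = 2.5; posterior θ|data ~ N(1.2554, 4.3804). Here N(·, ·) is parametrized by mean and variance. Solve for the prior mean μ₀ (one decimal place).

The posterior mean is a precision-weighted average: μ_n = (τ₀μ₀ + τ_data·x̄)/(τ₀+τ_data), with τ₀=1/σ₀² and τ_data=n/σ².
Here τ₀ = 1/27.1 = 0.036900 and τ_data = 4/20.9 = 0.191388, so τ_n = 0.228288.
Rearranging for μ₀: μ₀ = (μ_n·τ_n − τ_data·x̄)/τ₀ = (1.2554·0.228288 − 0.191388·2.5) / 0.036900 = -0.191877/0.036900 ≈ -5.2.

μ₀ = -5.2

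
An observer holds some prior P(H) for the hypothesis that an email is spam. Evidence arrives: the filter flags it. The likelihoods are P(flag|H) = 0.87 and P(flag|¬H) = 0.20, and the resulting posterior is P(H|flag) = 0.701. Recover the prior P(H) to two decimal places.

In odds form, posterior odds = prior odds × likelihood ratio, so prior odds = posterior odds ÷ LR.
Posterior odds = 0.701/(1−0.701) = 2.3445. LR = 0.87/0.20 = 4.3500.
Prior odds = 2.3445/4.3500 = 0.5390, so P(H) = 0.5390/(1+0.5390) ≈ 0.35.

P(H) = 0.35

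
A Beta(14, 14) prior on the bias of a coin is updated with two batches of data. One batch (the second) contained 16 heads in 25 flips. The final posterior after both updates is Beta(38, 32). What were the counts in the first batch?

8 heads and 9 tails

Sequential conjugate updates are equivalent to a single update on the pooled data, so total successes = posterior α − prior α and total failures = posterior β − prior β.
Total across both batches: 38−14=24 heads, 32−14=18 tails.
Subtract the second batch: 24−16=8 heads and 18−9=9 tails.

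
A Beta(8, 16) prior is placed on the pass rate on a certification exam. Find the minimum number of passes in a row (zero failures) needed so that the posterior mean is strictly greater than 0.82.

After k passes and 0 failures the posterior is Beta(8+k, 16), with mean (8+k)/(8+16+k).
Set (8+k)/(24+k) > 0.82 and solve: k > (0.82·24 − 8)/(1 − 0.82) = 64.889.
The smallest integer exceeding 64.889 is 65, and checking k=65: (73)/(89) = 0.8202 > 0.82.

k = 65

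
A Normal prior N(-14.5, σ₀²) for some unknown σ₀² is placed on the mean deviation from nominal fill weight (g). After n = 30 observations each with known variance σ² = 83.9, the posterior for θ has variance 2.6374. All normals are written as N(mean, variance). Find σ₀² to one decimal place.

σ₀² = 46.3

For the Normal–Normal model with known σ², precisions add: τ_n = τ₀ + n/σ².
So 1/σ₀² = 1/2.6374 − 30/83.9 = 0.379161 − 0.357569 = 0.021592.
Hence σ₀² = 1/0.021592 ≈ 46.3.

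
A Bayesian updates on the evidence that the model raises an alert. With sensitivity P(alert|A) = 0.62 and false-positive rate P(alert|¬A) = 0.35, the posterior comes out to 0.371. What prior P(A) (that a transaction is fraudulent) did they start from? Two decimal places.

In odds form, posterior odds = prior odds × likelihood ratio, so prior odds = posterior odds ÷ LR.
Posterior odds = 0.371/(1−0.371) = 0.5898. LR = 0.62/0.35 = 1.7714.
Prior odds = 0.5898/1.7714 = 0.3330, so P(A) = 0.3330/(1+0.3330) ≈ 0.25.

P(A) = 0.25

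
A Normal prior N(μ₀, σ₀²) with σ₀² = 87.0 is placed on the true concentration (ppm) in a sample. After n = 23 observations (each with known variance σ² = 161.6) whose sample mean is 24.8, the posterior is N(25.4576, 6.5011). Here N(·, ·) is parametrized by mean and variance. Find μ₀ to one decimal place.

μ₀ = 33.6

The posterior mean is a precision-weighted average: μ_n = (τ₀μ₀ + τ_data·x̄)/(τ₀+τ_data), with τ₀=1/σ₀² and τ_data=n/σ².
Here τ₀ = 1/87.0 = 0.011494 and τ_data = 23/161.6 = 0.142327, so τ_n = 0.153821.
Rearranging for μ₀: μ₀ = (μ_n·τ_n − τ_data·x̄)/τ₀ = (25.4576·0.153821 − 0.142327·24.8) / 0.011494 = 0.386204/0.011494 ≈ 33.6.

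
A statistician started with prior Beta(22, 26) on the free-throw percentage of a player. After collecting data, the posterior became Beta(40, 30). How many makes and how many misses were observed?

18 makes and 4 misses

Beta is conjugate to the binomial likelihood: posterior = Beta(a+s, b+f).
Match parameters: s=40−22=18, f=30−26=4.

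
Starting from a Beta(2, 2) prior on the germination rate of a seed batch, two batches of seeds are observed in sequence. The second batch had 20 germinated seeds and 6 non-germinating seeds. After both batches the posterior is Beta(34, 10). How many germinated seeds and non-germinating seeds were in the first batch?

12 germinated seeds and 2 non-germinating seeds

Because Beta–binomial updating is additive in the counts, the combined data contributed (α_post−α_prior, β_post−β_prior) successes and failures.
Total across both batches: 34−2=32 germinated seeds, 10−2=8 non-germinating seeds.
Subtract the second batch: 32−20=12 germinated seeds and 8−6=2 non-germinating seeds.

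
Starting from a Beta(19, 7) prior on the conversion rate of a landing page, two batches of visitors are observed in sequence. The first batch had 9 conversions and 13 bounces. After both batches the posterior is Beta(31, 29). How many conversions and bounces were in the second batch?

Because Beta–binomial updating is additive in the counts, the combined data contributed (α_post−α_prior, β_post−β_prior) successes and failures.
Total across both batches: 31−19=12 conversions, 29−7=22 bounces.
Subtract the first batch: 12−9=3 conversions and 22−13=9 bounces.

3 conversions and 9 bounces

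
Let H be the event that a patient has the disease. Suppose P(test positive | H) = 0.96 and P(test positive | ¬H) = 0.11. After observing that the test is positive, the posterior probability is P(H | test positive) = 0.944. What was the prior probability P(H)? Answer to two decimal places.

Bayes' rule in odds form gives O(H|E) = O(H)·[P(E|H)/P(E|¬H)], hence O(H) = O(H|E)/LR.
Posterior odds = 0.944/(1−0.944) = 16.8571. LR = 0.96/0.11 = 8.7273.
Prior odds = 16.8571/8.7273 = 1.9315, so P(H) = 1.9315/(1+1.9315) ≈ 0.66.

P(H) = 0.66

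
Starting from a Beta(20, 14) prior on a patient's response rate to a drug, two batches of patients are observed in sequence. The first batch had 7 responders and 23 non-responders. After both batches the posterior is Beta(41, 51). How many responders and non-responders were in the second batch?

14 responders and 14 non-responders

Because Beta–binomial updating is additive in the counts, the combined data contributed (α_post−α_prior, β_post−β_prior) successes and failures.
Total across both batches: 41−20=21 responders, 51−14=37 non-responders.
Subtract the first batch: 21−7=14 responders and 37−23=14 non-responders.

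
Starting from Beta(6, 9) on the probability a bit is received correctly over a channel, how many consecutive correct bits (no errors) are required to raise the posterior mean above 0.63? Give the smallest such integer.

After k correct bits and 0 errors the posterior is Beta(6+k, 9), with mean (6+k)/(6+9+k).
Set (6+k)/(15+k) > 0.63 and solve: k > (0.63·15 − 6)/(1 − 0.63) = 9.324.
The smallest integer exceeding 9.324 is 10.

k = 10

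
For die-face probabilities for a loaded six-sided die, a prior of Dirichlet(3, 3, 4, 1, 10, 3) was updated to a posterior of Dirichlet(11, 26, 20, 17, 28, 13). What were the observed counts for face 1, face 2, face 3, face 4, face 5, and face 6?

For a Dirichlet(α) prior with multinomial counts c, the posterior is Dirichlet(α + c) componentwise.
Counts are posterior − prior componentwise: 11−3=8, 26−3=23, 20−4=16, 17−1=16, 28−10=18, 13−3=10.

counts (8, 23, 16, 16, 18, 10)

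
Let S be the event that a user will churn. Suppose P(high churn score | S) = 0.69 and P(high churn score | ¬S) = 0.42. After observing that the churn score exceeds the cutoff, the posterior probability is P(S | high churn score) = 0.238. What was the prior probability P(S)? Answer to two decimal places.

Bayes' rule in odds form gives O(S|E) = O(S)·[P(E|S)/P(E|¬S)], hence O(S) = O(S|E)/LR.
Posterior odds = 0.238/(1−0.238) = 0.3123. LR = 0.69/0.42 = 1.6429.
Prior odds = 0.3123/1.6429 = 0.1901, so P(S) = 0.1901/(1+0.1901) ≈ 0.16.

P(S) = 0.16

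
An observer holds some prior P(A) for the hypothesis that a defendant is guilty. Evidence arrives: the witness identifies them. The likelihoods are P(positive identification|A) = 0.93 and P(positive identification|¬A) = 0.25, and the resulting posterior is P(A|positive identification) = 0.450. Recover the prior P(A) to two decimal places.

Bayes' rule in odds form gives O(A|E) = O(A)·[P(E|A)/P(E|¬A)], hence O(A) = O(A|E)/LR.
Posterior odds = 0.450/(1−0.450) = 0.8182. LR = 0.93/0.25 = 3.7200.
Prior odds = 0.8182/3.7200 = 0.2199, so P(A) = 0.2199/(1+0.2199) ≈ 0.18.

P(A) = 0.18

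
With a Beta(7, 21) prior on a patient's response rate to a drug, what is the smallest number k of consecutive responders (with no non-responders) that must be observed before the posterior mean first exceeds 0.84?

After k responders and 0 non-responders the posterior is Beta(7+k, 21), with mean (7+k)/(7+21+k).
Set (7+k)/(28+k) > 0.84 and solve: k > (0.84·28 − 7)/(1 − 0.84) = 103.250.
The smallest integer exceeding 103.250 is 104.

k = 104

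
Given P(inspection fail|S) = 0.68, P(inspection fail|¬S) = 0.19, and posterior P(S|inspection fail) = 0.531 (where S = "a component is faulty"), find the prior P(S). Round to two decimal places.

Bayes' rule in odds form gives O(S|E) = O(S)·[P(E|S)/P(E|¬S)], hence O(S) = O(S|E)/LR.
Posterior odds = 0.531/(1−0.531) = 1.1322. LR = 0.68/0.19 = 3.5789.
Prior odds = 1.1322/3.5789 = 0.3164, so P(S) = 0.3164/(1+0.3164) ≈ 0.24.

P(S) = 0.24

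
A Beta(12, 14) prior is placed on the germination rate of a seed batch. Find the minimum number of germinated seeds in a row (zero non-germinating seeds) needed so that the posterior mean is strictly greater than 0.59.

After k germinated seeds and 0 non-germinating seeds the posterior is Beta(12+k, 14), with mean (12+k)/(12+14+k).
Set (12+k)/(26+k) > 0.59 and solve: k > (0.59·26 − 12)/(1 − 0.59) = 8.146.
The smallest integer exceeding 8.146 is 9, and checking k=9: (21)/(35) = 0.6000 > 0.59.

k = 9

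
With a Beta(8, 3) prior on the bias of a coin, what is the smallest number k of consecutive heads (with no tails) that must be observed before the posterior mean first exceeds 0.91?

After k heads and 0 tails the posterior is Beta(8+k, 3), with mean (8+k)/(8+3+k).
Set (8+k)/(11+k) > 0.91 and solve: k > (0.91·11 − 8)/(1 − 0.91) = 22.333.
The smallest integer exceeding 22.333 is 23.

k = 23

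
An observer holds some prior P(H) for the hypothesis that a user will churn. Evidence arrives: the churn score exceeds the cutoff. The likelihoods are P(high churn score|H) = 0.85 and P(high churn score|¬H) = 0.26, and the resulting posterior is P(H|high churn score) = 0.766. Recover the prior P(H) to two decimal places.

In odds form, posterior odds = prior odds × likelihood ratio, so prior odds = posterior odds ÷ LR.
Posterior odds = 0.766/(1−0.766) = 3.2735. LR = 0.85/0.26 = 3.2692.
Prior odds = 3.2735/3.2692 = 1.0013, so P(H) = 1.0013/(1+1.0013) ≈ 0.50.

P(H) = 0.50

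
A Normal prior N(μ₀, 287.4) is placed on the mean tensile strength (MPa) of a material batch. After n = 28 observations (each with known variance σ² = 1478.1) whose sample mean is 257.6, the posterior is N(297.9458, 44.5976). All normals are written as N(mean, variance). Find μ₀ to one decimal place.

μ₀ = 517.6

The posterior mean is a precision-weighted average: μ_n = (τ₀μ₀ + τ_data·x̄)/(τ₀+τ_data), with τ₀=1/σ₀² and τ_data=n/σ².
Here τ₀ = 1/287.4 = 0.003479 and τ_data = 28/1478.1 = 0.018943, so τ_n = 0.022422.
Rearranging for μ₀: μ₀ = (μ_n·τ_n − τ_data·x̄)/τ₀ = (297.9458·0.022422 − 0.018943·257.6) / 0.003479 = 1.800824/0.003479 ≈ 517.6.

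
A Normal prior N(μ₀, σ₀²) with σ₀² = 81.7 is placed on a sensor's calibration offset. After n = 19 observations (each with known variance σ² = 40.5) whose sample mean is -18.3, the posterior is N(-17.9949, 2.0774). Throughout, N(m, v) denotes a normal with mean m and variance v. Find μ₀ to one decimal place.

μ₀ = -6.3

The posterior mean is a precision-weighted average: μ_n = (τ₀μ₀ + τ_data·x̄)/(τ₀+τ_data), with τ₀=1/σ₀² and τ_data=n/σ².
Here τ₀ = 1/81.7 = 0.012240 and τ_data = 19/40.5 = 0.469136, so τ_n = 0.481376.
Rearranging for μ₀: μ₀ = (μ_n·τ_n − τ_data·x̄)/τ₀ = (-17.9949·0.481376 − 0.469136·-18.3) / 0.012240 = -0.077124/0.012240 ≈ -6.3.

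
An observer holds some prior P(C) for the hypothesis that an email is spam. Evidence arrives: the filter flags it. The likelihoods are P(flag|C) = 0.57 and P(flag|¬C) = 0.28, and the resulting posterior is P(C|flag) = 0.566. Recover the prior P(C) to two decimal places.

Bayes' rule in odds form gives O(C|E) = O(C)·[P(E|C)/P(E|¬C)], hence O(C) = O(C|E)/LR.
Posterior odds = 0.566/(1−0.566) = 1.3041. LR = 0.57/0.28 = 2.0357.
Prior odds = 1.3041/2.0357 = 0.6406, so P(C) = 0.6406/(1+0.6406) ≈ 0.39.

P(C) = 0.39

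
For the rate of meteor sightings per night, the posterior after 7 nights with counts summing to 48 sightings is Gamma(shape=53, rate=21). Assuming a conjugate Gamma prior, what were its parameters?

Gamma(shape=5, rate=14)

Gamma–Poisson conjugacy: posterior shape = α + Σxᵢ, posterior rate = β + n.
So α = 53 − 48 = 5 and β = 21 − 7 = 14.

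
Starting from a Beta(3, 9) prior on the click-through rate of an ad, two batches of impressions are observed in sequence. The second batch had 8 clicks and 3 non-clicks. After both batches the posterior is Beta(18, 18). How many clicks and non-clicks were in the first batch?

Because Beta–binomial updating is additive in the counts, the combined data contributed (α_post−α_prior, β_post−β_prior) successes and failures.
Total across both batches: 18−3=15 clicks, 18−9=9 non-clicks.
Subtract the second batch: 15−8=7 clicks and 9−3=6 non-clicks.

7 clicks and 6 non-clicks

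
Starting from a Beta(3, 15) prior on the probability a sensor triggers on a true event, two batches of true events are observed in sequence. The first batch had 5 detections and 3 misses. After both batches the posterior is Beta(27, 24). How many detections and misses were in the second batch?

19 detections and 6 misses

Because Beta–binomial updating is additive in the counts, the combined data contributed (α_post−α_prior, β_post−β_prior) successes and failures.
Total across both batches: 27−3=24 detections, 24−15=9 misses.
Subtract the first batch: 24−5=19 detections and 9−3=6 misses.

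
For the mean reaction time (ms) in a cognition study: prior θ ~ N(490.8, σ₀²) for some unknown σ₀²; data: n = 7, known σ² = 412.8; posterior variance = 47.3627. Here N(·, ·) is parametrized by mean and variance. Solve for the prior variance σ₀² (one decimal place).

σ₀² = 240.6

For the Normal–Normal model with known σ², precisions add: τ_n = τ₀ + n/σ².
So 1/σ₀² = 1/47.3627 − 7/412.8 = 0.021114 − 0.016957 = 0.004157.
Hence σ₀² = 1/0.004157 ≈ 240.6.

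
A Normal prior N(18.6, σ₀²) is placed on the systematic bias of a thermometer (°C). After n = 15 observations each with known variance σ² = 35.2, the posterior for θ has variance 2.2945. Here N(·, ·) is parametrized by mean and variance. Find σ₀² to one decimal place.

For the Normal–Normal model with known σ², precisions add: τ_n = τ₀ + n/σ².
So 1/σ₀² = 1/2.2945 − 15/35.2 = 0.435825 − 0.426136 = 0.009689.
Hence σ₀² = 1/0.009689 ≈ 103.2.

σ₀² = 103.2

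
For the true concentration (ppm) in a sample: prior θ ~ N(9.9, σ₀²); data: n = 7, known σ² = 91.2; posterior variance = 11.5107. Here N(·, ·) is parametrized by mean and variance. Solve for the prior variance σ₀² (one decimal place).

Posterior precision equals prior precision plus data precision: 1/σ_n² = 1/σ₀² + n/σ².
So 1/σ₀² = 1/11.5107 − 7/91.2 = 0.086876 − 0.076754 = 0.010122.
Hence σ₀² = 1/0.010122 ≈ 98.8.

σ₀² = 98.8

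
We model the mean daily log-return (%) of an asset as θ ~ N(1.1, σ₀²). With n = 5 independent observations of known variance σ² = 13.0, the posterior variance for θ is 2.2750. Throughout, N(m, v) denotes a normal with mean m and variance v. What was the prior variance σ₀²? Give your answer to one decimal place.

σ₀² = 18.2

For the Normal–Normal model with known σ², precisions add: τ_n = τ₀ + n/σ².
So 1/σ₀² = 1/2.2750 − 5/13.0 = 0.439560 − 0.384615 = 0.054945.
Hence σ₀² = 1/0.054945 ≈ 18.2.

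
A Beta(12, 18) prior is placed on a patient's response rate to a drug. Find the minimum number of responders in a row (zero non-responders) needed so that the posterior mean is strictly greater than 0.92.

After k responders and 0 non-responders the posterior is Beta(12+k, 18), with mean (12+k)/(12+18+k).
Set (12+k)/(30+k) > 0.92 and solve: k > (0.92·30 − 12)/(1 − 0.92) = 195.000.
The smallest integer exceeding 195.000 is 196, and checking k=196: (208)/(226) = 0.9204 > 0.92.

k = 196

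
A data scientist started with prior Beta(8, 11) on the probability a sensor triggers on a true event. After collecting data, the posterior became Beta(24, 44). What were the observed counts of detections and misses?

16 detections and 33 misses

Under Beta–binomial conjugacy the posterior parameters are (α+s, β+f).
Match parameters: s=24−8=16, f=44−11=33.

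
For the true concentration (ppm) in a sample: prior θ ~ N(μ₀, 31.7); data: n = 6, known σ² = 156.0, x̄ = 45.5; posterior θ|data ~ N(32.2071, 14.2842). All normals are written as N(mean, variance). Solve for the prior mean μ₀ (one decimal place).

The posterior mean is a precision-weighted average: μ_n = (τ₀μ₀ + τ_data·x̄)/(τ₀+τ_data), with τ₀=1/σ₀² and τ_data=n/σ².
Here τ₀ = 1/31.7 = 0.031546 and τ_data = 6/156.0 = 0.038462, so τ_n = 0.070008.
Rearranging for μ₀: μ₀ = (μ_n·τ_n − τ_data·x̄)/τ₀ = (32.2071·0.070008 − 0.038462·45.5) / 0.031546 = 0.504734/0.031546 ≈ 16.0.

μ₀ = 16.0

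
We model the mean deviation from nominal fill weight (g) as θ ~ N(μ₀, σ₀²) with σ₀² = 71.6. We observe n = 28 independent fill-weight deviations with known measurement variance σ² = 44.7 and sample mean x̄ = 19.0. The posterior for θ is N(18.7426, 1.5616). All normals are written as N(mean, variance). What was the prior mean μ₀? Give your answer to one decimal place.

μ₀ = 7.2

With known observation variance, the Normal–Normal posterior has precision τ_n = τ₀ + n/σ² and mean μ_n = (τ₀μ₀ + (n/σ²)x̄)/τ_n.
Here τ₀ = 1/71.6 = 0.013966 and τ_data = 28/44.7 = 0.626398, so τ_n = 0.640364.
Rearranging for μ₀: μ₀ = (μ_n·τ_n − τ_data·x̄)/τ₀ = (18.7426·0.640364 − 0.626398·19.0) / 0.013966 = 0.100524/0.013966 ≈ 7.2.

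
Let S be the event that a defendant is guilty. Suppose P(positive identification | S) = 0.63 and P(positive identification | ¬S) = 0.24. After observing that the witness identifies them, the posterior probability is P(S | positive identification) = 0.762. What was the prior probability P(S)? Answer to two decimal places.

Bayes' rule in odds form gives O(S|E) = O(S)·[P(E|S)/P(E|¬S)], hence O(S) = O(S|E)/LR.
Posterior odds = 0.762/(1−0.762) = 3.2017. LR = 0.63/0.24 = 2.6250.
Prior odds = 3.2017/2.6250 = 1.2197, so P(S) = 1.2197/(1+1.2197) ≈ 0.55.

P(S) = 0.55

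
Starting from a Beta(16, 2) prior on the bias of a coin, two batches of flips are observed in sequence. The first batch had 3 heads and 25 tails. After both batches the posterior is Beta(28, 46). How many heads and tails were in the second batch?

Sequential conjugate updates are equivalent to a single update on the pooled data, so total successes = posterior α − prior α and total failures = posterior β − prior β.
Total across both batches: 28−16=12 heads, 46−2=44 tails.
Subtract the first batch: 12−3=9 heads and 44−25=19 tails.

9 heads and 19 tails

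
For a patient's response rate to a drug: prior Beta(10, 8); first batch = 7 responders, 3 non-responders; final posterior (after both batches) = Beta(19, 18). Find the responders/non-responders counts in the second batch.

Because Beta–binomial updating is additive in the counts, the combined data contributed (α_post−α_prior, β_post−β_prior) successes and failures.
Total across both batches: 19−10=9 responders, 18−8=10 non-responders.
Subtract the first batch: 9−7=2 responders and 10−3=7 non-responders.

2 responders and 7 non-responders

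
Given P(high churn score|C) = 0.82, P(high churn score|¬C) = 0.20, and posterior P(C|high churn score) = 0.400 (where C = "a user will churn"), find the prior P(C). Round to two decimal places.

In odds form, posterior odds = prior odds × likelihood ratio, so prior odds = posterior odds ÷ LR.
Posterior odds = 0.400/(1−0.400) = 0.6667. LR = 0.82/0.20 = 4.1000.
Prior odds = 0.6667/4.1000 = 0.1626, so P(C) = 0.1626/(1+0.1626) ≈ 0.14.

P(C) = 0.14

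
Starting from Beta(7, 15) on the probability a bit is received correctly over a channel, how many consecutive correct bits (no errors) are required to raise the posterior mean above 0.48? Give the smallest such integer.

After k correct bits and 0 errors the posterior is Beta(7+k, 15), with mean (7+k)/(7+15+k).
Set (7+k)/(22+k) > 0.48 and solve: k > (0.48·22 − 7)/(1 − 0.48) = 6.846.
The smallest integer exceeding 6.846 is 7, and checking k=7: (14)/(29) = 0.4828 > 0.48.

k = 7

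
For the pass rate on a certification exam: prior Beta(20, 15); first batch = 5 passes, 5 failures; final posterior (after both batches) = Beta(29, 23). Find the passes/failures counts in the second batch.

Sequential conjugate updates are equivalent to a single update on the pooled data, so total successes = posterior α − prior α and total failures = posterior β − prior β.
Total across both batches: 29−20=9 passes, 23−15=8 failures.
Subtract the first batch: 9−5=4 passes and 8−5=3 failures.

4 passes and 3 failures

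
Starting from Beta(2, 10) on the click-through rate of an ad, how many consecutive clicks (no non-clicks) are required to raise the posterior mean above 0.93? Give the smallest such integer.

k = 131

After k clicks and 0 non-clicks the posterior is Beta(2+k, 10), with mean (2+k)/(2+10+k).
Set (2+k)/(12+k) > 0.93 and solve: k > (0.93·12 − 2)/(1 − 0.93) = 130.857.
The smallest integer exceeding 130.857 is 131.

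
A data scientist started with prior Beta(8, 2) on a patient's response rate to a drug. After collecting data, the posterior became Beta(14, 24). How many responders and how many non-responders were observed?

A Beta(a, b) prior with s successes and f failures in binomial data gives a Beta(a+s, b+f) posterior.
So s = 14 − 8 = 6 and f = 24 − 2 = 22.

6 responders and 22 non-responders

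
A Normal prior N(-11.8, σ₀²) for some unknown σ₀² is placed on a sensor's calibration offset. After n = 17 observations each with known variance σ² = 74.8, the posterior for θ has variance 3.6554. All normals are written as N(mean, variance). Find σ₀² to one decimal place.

σ₀² = 21.6

Posterior precision equals prior precision plus data precision: 1/σ_n² = 1/σ₀² + n/σ².
So 1/σ₀² = 1/3.6554 − 17/74.8 = 0.273568 − 0.227273 = 0.046295.
Hence σ₀² = 1/0.046295 ≈ 21.6.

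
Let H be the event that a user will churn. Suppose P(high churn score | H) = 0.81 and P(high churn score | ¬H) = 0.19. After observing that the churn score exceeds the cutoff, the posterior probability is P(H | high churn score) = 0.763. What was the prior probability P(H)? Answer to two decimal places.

Bayes' rule in odds form gives O(H|E) = O(H)·[P(E|H)/P(E|¬H)], hence O(H) = O(H|E)/LR.
Posterior odds = 0.763/(1−0.763) = 3.2194. LR = 0.81/0.19 = 4.2632.
Prior odds = 3.2194/4.2632 = 0.7552, so P(H) = 0.7552/(1+0.7552) ≈ 0.43.

P(H) = 0.43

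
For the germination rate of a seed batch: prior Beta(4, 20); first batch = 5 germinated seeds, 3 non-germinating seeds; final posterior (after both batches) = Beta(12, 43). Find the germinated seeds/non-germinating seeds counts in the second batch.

3 germinated seeds and 20 non-germinating seeds

Because Beta–binomial updating is additive in the counts, the combined data contributed (α_post−α_prior, β_post−β_prior) successes and failures.
Total across both batches: 12−4=8 germinated seeds, 43−20=23 non-germinating seeds.
Subtract the first batch: 8−5=3 germinated seeds and 23−3=20 non-germinating seeds.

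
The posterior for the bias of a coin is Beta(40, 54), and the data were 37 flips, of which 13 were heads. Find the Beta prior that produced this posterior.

Beta(27, 30)

Under Beta–binomial conjugacy the posterior parameters are (a+s, b+f).
So a = 40 − 13 = 27 and b = 54 − 24 = 30.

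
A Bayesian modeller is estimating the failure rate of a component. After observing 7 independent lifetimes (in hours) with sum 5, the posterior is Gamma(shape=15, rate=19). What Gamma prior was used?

For an exponential likelihood with a Gamma(α, β) prior on the rate, n observations with total T give posterior Gamma(α+n, β+T).
So α = 15 − 7 = 8 and β = 19 − 5 = 14.

Gamma(shape=8, rate=14)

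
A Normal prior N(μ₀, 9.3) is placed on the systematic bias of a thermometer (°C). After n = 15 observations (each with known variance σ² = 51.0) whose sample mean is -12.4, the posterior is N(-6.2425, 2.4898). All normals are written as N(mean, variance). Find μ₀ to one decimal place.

With known observation variance, the Normal–Normal posterior has precision τ_n = τ₀ + n/σ² and mean μ_n = (τ₀μ₀ + (n/σ²)x̄)/τ_n.
Here τ₀ = 1/9.3 = 0.107527 and τ_data = 15/51.0 = 0.294118, so τ_n = 0.401645.
Rearranging for μ₀: μ₀ = (μ_n·τ_n − τ_data·x̄)/τ₀ = (-6.2425·0.401645 − 0.294118·-12.4) / 0.107527 = 1.139794/0.107527 ≈ 10.6.

μ₀ = 10.6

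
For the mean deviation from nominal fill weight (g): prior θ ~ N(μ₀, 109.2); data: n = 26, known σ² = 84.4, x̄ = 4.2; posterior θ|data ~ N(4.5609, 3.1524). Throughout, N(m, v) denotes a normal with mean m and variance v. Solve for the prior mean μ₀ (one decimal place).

μ₀ = 16.7

With known observation variance, the Normal–Normal posterior has precision τ_n = τ₀ + n/σ² and mean μ_n = (τ₀μ₀ + (n/σ²)x̄)/τ_n.
Here τ₀ = 1/109.2 = 0.009158 and τ_data = 26/84.4 = 0.308057, so τ_n = 0.317215.
Rearranging for μ₀: μ₀ = (μ_n·τ_n − τ_data·x̄)/τ₀ = (4.5609·0.317215 − 0.308057·4.2) / 0.009158 = 0.152946/0.009158 ≈ 16.7.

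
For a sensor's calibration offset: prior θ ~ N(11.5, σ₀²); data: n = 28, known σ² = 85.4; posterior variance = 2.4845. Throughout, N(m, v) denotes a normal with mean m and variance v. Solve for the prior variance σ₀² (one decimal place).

For the Normal–Normal model with known σ², precisions add: τ_n = τ₀ + n/σ².
So 1/σ₀² = 1/2.4845 − 28/85.4 = 0.402495 − 0.327869 = 0.074626.
Hence σ₀² = 1/0.074626 ≈ 13.4.

σ₀² = 13.4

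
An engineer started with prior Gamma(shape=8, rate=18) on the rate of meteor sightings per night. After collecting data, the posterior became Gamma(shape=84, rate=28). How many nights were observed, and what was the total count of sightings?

A Gamma(α, β) prior (rate parametrization) on a Poisson rate with n observations summing to S gives posterior Gamma(α+S, β+n).
Matching: Σxᵢ = 84 − 8 = 76 and n = 28 − 18 = 10.

n = 10 nights with total 76 sightings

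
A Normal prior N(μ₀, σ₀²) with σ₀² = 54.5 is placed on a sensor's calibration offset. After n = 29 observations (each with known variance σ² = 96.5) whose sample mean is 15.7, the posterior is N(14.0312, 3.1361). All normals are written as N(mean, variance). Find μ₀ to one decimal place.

μ₀ = -13.3

The posterior mean is a precision-weighted average: μ_n = (τ₀μ₀ + τ_data·x̄)/(τ₀+τ_data), with τ₀=1/σ₀² and τ_data=n/σ².
Here τ₀ = 1/54.5 = 0.018349 and τ_data = 29/96.5 = 0.300518, so τ_n = 0.318867.
Rearranging for μ₀: μ₀ = (μ_n·τ_n − τ_data·x̄)/τ₀ = (14.0312·0.318867 − 0.300518·15.7) / 0.018349 = -0.244046/0.018349 ≈ -13.3.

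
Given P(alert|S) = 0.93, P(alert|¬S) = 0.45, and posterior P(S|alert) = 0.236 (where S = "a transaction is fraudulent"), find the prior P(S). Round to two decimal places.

P(S) = 0.13

Bayes' rule in odds form gives O(S|E) = O(S)·[P(E|S)/P(E|¬S)], hence O(S) = O(S|E)/LR.
Posterior odds = 0.236/(1−0.236) = 0.3089. LR = 0.93/0.45 = 2.0667.
Prior odds = 0.3089/2.0667 = 0.1495, so P(S) = 0.1495/(1+0.1495) ≈ 0.13.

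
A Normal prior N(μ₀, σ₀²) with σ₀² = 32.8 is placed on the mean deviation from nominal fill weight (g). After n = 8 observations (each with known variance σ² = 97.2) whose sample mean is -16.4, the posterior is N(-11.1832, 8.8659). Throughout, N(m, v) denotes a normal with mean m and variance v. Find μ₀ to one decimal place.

With known observation variance, the Normal–Normal posterior has precision τ_n = τ₀ + n/σ² and mean μ_n = (τ₀μ₀ + (n/σ²)x̄)/τ_n.
Here τ₀ = 1/32.8 = 0.030488 and τ_data = 8/97.2 = 0.082305, so τ_n = 0.112793.
Rearranging for μ₀: μ₀ = (μ_n·τ_n − τ_data·x̄)/τ₀ = (-11.1832·0.112793 − 0.082305·-16.4) / 0.030488 = 0.088415/0.030488 ≈ 2.9.

μ₀ = 2.9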